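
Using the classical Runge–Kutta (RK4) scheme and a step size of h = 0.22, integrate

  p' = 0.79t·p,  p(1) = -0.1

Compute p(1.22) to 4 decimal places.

-0.1213

RK4: k1 = f(t_n, p_n); k2 = f(t_n + h/2, p_n + (h/2)·k1); k3 = f(t_n + h/2, p_n + (h/2)·k2); k4 = f(t_n + h, p_n + h·k3); p_{n+1} = p_n + (h/6)·(k1 + 2k2 + 2k3 + k4).
t=1.000000, p=-0.100000:
  k1 = f(1.000000, -0.100000) = -0.079000
  k2 = f(1.110000, -0.108690) = -0.095310
  k3 = f(1.110000, -0.110484) = -0.096884
  k4 = f(1.220000, -0.121314) = -0.116923
  p ← -0.100000 + (0.22/6)·(k1 + 2k2 + 2k3 + k4) = -0.121278
p(1.22) ≈ -0.1213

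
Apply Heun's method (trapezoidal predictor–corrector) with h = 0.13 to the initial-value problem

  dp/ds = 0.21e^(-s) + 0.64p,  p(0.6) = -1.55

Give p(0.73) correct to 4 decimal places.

-1.6696

Heun: k1 = f(s_n, p_n); k2 = f(s_n + h, p_n + h·k1); p_{n+1} = p_n + (h/2)·(k1 + k2).
s=0.600000, p=-1.550000:
  k1 = f(0.600000, -1.550000) = -0.876750
  k2 = f(0.730000, -1.663977) = -0.963745
  p ← -1.550000 + (0.13/2)·(-0.876750 + (-0.963745)) = -1.669632
p(0.73) ≈ -1.6696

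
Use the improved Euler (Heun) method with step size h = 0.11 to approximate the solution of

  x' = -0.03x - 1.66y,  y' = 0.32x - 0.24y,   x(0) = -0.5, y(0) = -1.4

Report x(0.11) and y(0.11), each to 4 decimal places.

-0.2449, -1.3764

Heun on (x,y): k1 = f(t_n, state_n); k2 = f(t_n + h, state_n + h·k1); state_{n+1} = state_n + (h/2)·(k1 + k2).
0.000000: (-0.500000, -1.400000)
  k1 = (2.339000, 0.176000)
  predictor → (-0.242710, -1.380640)
  k2 = (2.299144, 0.253686)
  → (-0.244902, -1.376367)
(x(0.11), y(0.11)) ≈ (-0.2449, -1.3764)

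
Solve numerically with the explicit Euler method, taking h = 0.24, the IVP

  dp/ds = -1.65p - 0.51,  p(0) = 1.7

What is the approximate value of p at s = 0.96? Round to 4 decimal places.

-0.0417

Euler: p_{n+1} = p_n + h·f(s_n, p_n).
s=0.000000, p=1.700000: f=-3.315000 → p ← 1.700000 + 0.24·(-3.315000) = 0.904400
s=0.240000, p=0.904400: f=-2.002260 → p ← 0.904400 + 0.24·(-2.002260) = 0.423858
s=0.480000, p=0.423858: f=-1.209365 → p ← 0.423858 + 0.24·(-1.209365) = 0.133610
s=0.720000, p=0.133610: f=-0.730456 → p ← 0.133610 + 0.24·(-0.730456) = -0.041700
p(0.96) ≈ -0.0417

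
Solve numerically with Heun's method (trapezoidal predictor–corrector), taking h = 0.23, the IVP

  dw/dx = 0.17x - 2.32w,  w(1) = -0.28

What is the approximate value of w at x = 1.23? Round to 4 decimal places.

Heun: k1 = f(x_n, w_n); k2 = f(x_n + h, w_n + h·k1); w_{n+1} = w_n + (h/2)·(k1 + k2).
x=1.000000, w=-0.280000:
  k1 = f(1.000000, -0.280000) = 0.819600
  k2 = f(1.230000, -0.091492) = 0.421361
  w ← -0.280000 + (0.23/2)·(0.819600 + 0.421361) = -0.137289
w(1.23) ≈ -0.1373

-0.1373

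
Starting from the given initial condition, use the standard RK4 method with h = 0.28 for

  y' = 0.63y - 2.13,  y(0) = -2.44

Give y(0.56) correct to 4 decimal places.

-4.9025

RK4: k1 = f(x_n, y_n); k2 = f(x_n + h/2, y_n + (h/2)·k1); k3 = f(x_n + h/2, y_n + (h/2)·k2); k4 = f(x_n + h, y_n + h·k3); y_{n+1} = y_n + (h/6)·(k1 + 2k2 + 2k3 + k4).
x=0.000000, y=-2.440000:
  k1 = f(0.000000, -2.440000) = -3.667200
  k2 = f(0.140000, -2.953408) = -3.990647
  k3 = f(0.140000, -2.998691) = -4.019175
  k4 = f(0.280000, -3.565369) = -4.376182
  y ← -2.440000 + (0.28/6)·(k1 + 2k2 + 2k3 + k4) = -3.562941
x=0.280000, y=-3.562941:
  k1 = f(0.280000, -3.562941) = -4.374653
  k2 = f(0.420000, -4.175393) = -4.760497
  k3 = f(0.420000, -4.229411) = -4.794529
  k4 = f(0.560000, -4.905409) = -5.220408
  y ← -3.562941 + (0.28/6)·(k1 + 2k2 + 2k3 + k4) = -4.902513
y(0.56) ≈ -4.9025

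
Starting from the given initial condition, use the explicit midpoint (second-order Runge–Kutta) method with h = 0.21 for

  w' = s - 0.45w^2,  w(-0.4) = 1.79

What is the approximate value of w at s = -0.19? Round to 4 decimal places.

Midpoint: k1 = f(s_n, w_n); k2 = f(s_n + h/2, w_n + (h/2)·k1); w_{n+1} = w_n + h·k2.
s=-0.400000, w=1.790000:
  k1 = f(-0.400000, 1.790000) = -1.841845
  k2 = f(-0.295000, 1.596606) = -1.442118
  w ← 1.790000 + 0.21·(-1.442118) = 1.487155
w(-0.19) ≈ 1.4872

1.4872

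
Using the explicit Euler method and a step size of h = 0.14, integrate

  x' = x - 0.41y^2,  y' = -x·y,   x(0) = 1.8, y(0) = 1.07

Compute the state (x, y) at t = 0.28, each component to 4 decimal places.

Euler on (x,y): x_{n+1} = x_n + h·x', y_{n+1} = y_n + h·y'.
0.000000: (1.800000, 1.070000); f=(1.330591, -1.926000) → (1.986283, 0.800360)
0.140000: (1.986283, 0.800360); f=(1.723647, -1.589741) → (2.227593, 0.577796)
(x(0.28), y(0.28)) ≈ (2.2276, 0.5778)

2.2276, 0.5778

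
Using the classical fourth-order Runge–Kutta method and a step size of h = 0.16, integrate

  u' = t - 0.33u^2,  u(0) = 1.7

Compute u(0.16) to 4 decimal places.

1.5721

RK4: k1 = f(t_n, u_n); k2 = f(t_n + h/2, u_n + (h/2)·k1); k3 = f(t_n + h/2, u_n + (h/2)·k2); k4 = f(t_n + h, u_n + h·k3); u_{n+1} = u_n + (h/6)·(k1 + 2k2 + 2k3 + k4).
t=0.000000, u=1.700000:
  k1 = f(0.000000, 1.700000) = -0.953700
  k2 = f(0.080000, 1.623704) = -0.790017
  k3 = f(0.080000, 1.636799) = -0.804106
  k4 = f(0.160000, 1.571343) = -0.654809
  u ← 1.700000 + (0.16/6)·(k1 + 2k2 + 2k3 + k4) = 1.572087
u(0.16) ≈ 1.5721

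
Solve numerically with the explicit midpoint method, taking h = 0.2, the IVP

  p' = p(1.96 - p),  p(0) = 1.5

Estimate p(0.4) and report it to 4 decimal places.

Midpoint: k1 = f(t_n, p_n); k2 = f(t_n + h/2, p_n + (h/2)·k1); p_{n+1} = p_n + h·k2.
t=0.000000, p=1.500000:
  k1 = f(0.000000, 1.500000) = 0.690000
  k2 = f(0.100000, 1.569000) = 0.613479
  p ← 1.500000 + 0.2·0.613479 = 1.622696
t=0.200000, p=1.622696:
  k1 = f(0.200000, 1.622696) = 0.547342
  k2 = f(0.300000, 1.677430) = 0.473991
  p ← 1.622696 + 0.2·0.473991 = 1.717494
p(0.4) ≈ 1.7175

1.7175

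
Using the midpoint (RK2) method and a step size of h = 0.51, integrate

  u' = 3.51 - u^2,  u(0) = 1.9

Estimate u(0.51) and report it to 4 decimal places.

Midpoint: k1 = f(t_n, u_n); k2 = f(t_n + h/2, u_n + (h/2)·k1); u_{n+1} = u_n + h·k2.
t=0.000000, u=1.900000:
  k1 = f(0.000000, 1.900000) = -0.100000
  k2 = f(0.255000, 1.874500) = -0.003750
  u ← 1.900000 + 0.51·(-0.003750) = 1.898087
u(0.51) ≈ 1.8981

1.8981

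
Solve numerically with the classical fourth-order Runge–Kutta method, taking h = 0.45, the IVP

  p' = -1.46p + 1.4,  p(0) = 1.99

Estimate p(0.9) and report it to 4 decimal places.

1.2370

RK4: k1 = f(t_n, p_n); k2 = f(t_n + h/2, p_n + (h/2)·k1); k3 = f(t_n + h/2, p_n + (h/2)·k2); k4 = f(t_n + h, p_n + h·k3); p_{n+1} = p_n + (h/6)·(k1 + 2k2 + 2k3 + k4).
t=0.000000, p=1.990000:
  k1 = f(0.000000, 1.990000) = -1.505400
  k2 = f(0.225000, 1.651285) = -1.010876
  k3 = f(0.225000, 1.762553) = -1.173327
  k4 = f(0.450000, 1.462003) = -0.734524
  p ← 1.990000 + (0.45/6)·(k1 + 2k2 + 2k3 + k4) = 1.494375
t=0.450000, p=1.494375:
  k1 = f(0.450000, 1.494375) = -0.781788
  k2 = f(0.675000, 1.318473) = -0.524971
  k3 = f(0.675000, 1.376257) = -0.609335
  k4 = f(0.900000, 1.220174) = -0.381455
  p ← 1.494375 + (0.45/6)·(k1 + 2k2 + 2k3 + k4) = 1.236986
p(0.9) ≈ 1.2370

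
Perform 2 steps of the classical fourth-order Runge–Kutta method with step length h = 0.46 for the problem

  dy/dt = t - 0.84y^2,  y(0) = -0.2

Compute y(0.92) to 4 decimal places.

0.2073

RK4: k1 = f(t_n, y_n); k2 = f(t_n + h/2, y_n + (h/2)·k1); k3 = f(t_n + h/2, y_n + (h/2)·k2); k4 = f(t_n + h, y_n + h·k3); y_{n+1} = y_n + (h/6)·(k1 + 2k2 + 2k3 + k4).
t=0.000000, y=-0.200000:
  k1 = f(0.000000, -0.200000) = -0.033600
  k2 = f(0.230000, -0.207728) = 0.193753
  k3 = f(0.230000, -0.155437) = 0.209705
  k4 = f(0.460000, -0.103536) = 0.450996
  y ← -0.200000 + (0.46/6)·(k1 + 2k2 + 2k3 + k4) = -0.106136
t=0.460000, y=-0.106136:
  k1 = f(0.460000, -0.106136) = 0.450538
  k2 = f(0.690000, -0.002512) = 0.689995
  k3 = f(0.690000, 0.052563) = 0.687679
  k4 = f(0.920000, 0.210196) = 0.882887
  y ← -0.106136 + (0.46/6)·(k1 + 2k2 + 2k3 + k4) = 0.207336
y(0.92) ≈ 0.2073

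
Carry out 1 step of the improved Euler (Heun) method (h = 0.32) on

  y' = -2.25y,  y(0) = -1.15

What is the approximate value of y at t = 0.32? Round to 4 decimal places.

Heun: k1 = f(t_n, y_n); k2 = f(t_n + h, y_n + h·k1); y_{n+1} = y_n + (h/2)·(k1 + k2).
t=0.000000, y=-1.150000:
  k1 = f(0.000000, -1.150000) = 2.587500
  k2 = f(0.320000, -0.322000) = 0.724500
  y ← -1.150000 + (0.32/2)·(2.587500 + 0.724500) = -0.620080
y(0.32) ≈ -0.6201

-0.6201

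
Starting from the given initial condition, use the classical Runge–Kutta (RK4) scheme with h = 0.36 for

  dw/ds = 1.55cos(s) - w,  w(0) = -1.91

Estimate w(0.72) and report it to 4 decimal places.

-0.2135

RK4: k1 = f(s_n, w_n); k2 = f(s_n + h/2, w_n + (h/2)·k1); k3 = f(s_n + h/2, w_n + (h/2)·k2); k4 = f(s_n + h, w_n + h·k3); w_{n+1} = w_n + (h/6)·(k1 + 2k2 + 2k3 + k4).
s=0.000000, w=-1.910000:
  k1 = f(0.000000, -1.910000) = 3.460000
  k2 = f(0.180000, -1.287200) = 2.812158
  k3 = f(0.180000, -1.403812) = 2.928769
  k4 = f(0.360000, -0.855643) = 2.306283
  w ← -1.910000 + (0.36/6)·(k1 + 2k2 + 2k3 + k4) = -0.875112
s=0.360000, w=-0.875112:
  k1 = f(0.360000, -0.875112) = 2.325752
  k2 = f(0.540000, -0.456476) = 1.785925
  k3 = f(0.540000, -0.553645) = 1.883094
  k4 = f(0.720000, -0.197198) = 1.362497
  w ← -0.875112 + (0.36/6)·(k1 + 2k2 + 2k3 + k4) = -0.213535
w(0.72) ≈ -0.2135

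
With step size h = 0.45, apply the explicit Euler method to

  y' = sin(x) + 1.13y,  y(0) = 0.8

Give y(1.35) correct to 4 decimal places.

3.3939

Euler: y_{n+1} = y_n + h·f(x_n, y_n).
x=0.000000, y=0.800000: f=0.904000 → y ← 0.800000 + 0.45·0.904000 = 1.206800
x=0.450000, y=1.206800: f=1.798650 → y ← 1.206800 + 0.45·1.798650 = 2.016192
x=0.900000, y=2.016192: f=3.061624 → y ← 2.016192 + 0.45·3.061624 = 3.393923
y(1.35) ≈ 3.3939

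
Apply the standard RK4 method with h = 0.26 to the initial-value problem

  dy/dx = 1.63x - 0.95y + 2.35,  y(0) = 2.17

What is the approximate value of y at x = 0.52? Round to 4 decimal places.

2.4766

RK4: k1 = f(x_n, y_n); k2 = f(x_n + h/2, y_n + (h/2)·k1); k3 = f(x_n + h/2, y_n + (h/2)·k2); k4 = f(x_n + h, y_n + h·k3); y_{n+1} = y_n + (h/6)·(k1 + 2k2 + 2k3 + k4).
x=0.000000, y=2.170000:
  k1 = f(0.000000, 2.170000) = 0.288500
  k2 = f(0.130000, 2.207505) = 0.464770
  k3 = f(0.130000, 2.230420) = 0.443001
  k4 = f(0.260000, 2.285180) = 0.602879
  y ← 2.170000 + (0.26/6)·(k1 + 2k2 + 2k3 + k4) = 2.287300
x=0.260000, y=2.287300:
  k1 = f(0.260000, 2.287300) = 0.600865
  k2 = f(0.390000, 2.365412) = 0.738558
  k3 = f(0.390000, 2.383312) = 0.721553
  k4 = f(0.520000, 2.474904) = 0.846441
  y ← 2.287300 + (0.26/6)·(k1 + 2k2 + 2k3 + k4) = 2.476560
y(0.52) ≈ 2.4766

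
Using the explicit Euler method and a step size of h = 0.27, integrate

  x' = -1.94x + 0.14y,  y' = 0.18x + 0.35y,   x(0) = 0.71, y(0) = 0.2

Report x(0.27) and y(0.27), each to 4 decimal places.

0.3457, 0.2534

Euler on (x,y): x_{n+1} = x_n + h·x', y_{n+1} = y_n + h·y'.
0.000000: (0.710000, 0.200000); f=(-1.349400, 0.197800) → (0.345662, 0.253406)
(x(0.27), y(0.27)) ≈ (0.3457, 0.2534)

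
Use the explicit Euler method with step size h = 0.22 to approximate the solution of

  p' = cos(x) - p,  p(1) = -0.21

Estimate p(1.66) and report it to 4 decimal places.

0.0603

Euler: p_{n+1} = p_n + h·f(x_n, p_n).
x=1.000000, p=-0.210000: f=0.750302 → p ← -0.210000 + 0.22·0.750302 = -0.044933
x=1.220000, p=-0.044933: f=0.388579 → p ← -0.044933 + 0.22·0.388579 = 0.040554
x=1.440000, p=0.040554: f=0.089870 → p ← 0.040554 + 0.22·0.089870 = 0.060325
p(1.66) ≈ 0.0603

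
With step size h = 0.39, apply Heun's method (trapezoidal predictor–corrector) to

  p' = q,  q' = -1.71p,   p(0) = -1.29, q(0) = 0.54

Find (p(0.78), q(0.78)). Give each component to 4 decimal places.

-0.2744, 1.7651

Heun on (p,q): k1 = f(x_n, state_n); k2 = f(x_n + h, state_n + h·k1); state_{n+1} = state_n + (h/2)·(k1 + k2).
0.000000: (-1.290000, 0.540000)
  k1 = (0.540000, 2.205900)
  predictor → (-1.079400, 1.400301)
  k2 = (1.400301, 1.845774)
  → (-0.911641, 1.330076)
0.390000: (-0.911641, 1.330076)
  k1 = (1.330076, 1.558907)
  predictor → (-0.392911, 1.938050)
  k2 = (1.938050, 0.671879)
  → (-0.274357, 1.765080)
(p(0.78), q(0.78)) ≈ (-0.2744, 1.7651)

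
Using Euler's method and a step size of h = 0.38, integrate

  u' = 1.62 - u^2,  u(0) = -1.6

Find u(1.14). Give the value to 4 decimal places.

-5.1550

Euler: u_{n+1} = u_n + h·f(s_n, u_n).
s=0.000000, u=-1.600000: f=-0.940000 → u ← -1.600000 + 0.38·(-0.940000) = -1.957200
s=0.380000, u=-1.957200: f=-2.210632 → u ← -1.957200 + 0.38·(-2.210632) = -2.797240
s=0.760000, u=-2.797240: f=-6.204552 → u ← -2.797240 + 0.38·(-6.204552) = -5.154970
u(1.14) ≈ -5.1550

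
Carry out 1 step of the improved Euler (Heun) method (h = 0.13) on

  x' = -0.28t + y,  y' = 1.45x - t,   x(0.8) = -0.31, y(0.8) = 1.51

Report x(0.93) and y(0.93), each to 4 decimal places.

-0.1557, 1.3549

Heun on (x,y): k1 = f(t_n, state_n); k2 = f(t_n + h, state_n + h·k1); state_{n+1} = state_n + (h/2)·(k1 + k2).
0.800000: (-0.310000, 1.510000)
  k1 = (1.286000, -1.249500)
  predictor → (-0.142820, 1.347565)
  k2 = (1.087165, -1.137089)
  → (-0.155744, 1.354872)
(x(0.93), y(0.93)) ≈ (-0.1557, 1.3549)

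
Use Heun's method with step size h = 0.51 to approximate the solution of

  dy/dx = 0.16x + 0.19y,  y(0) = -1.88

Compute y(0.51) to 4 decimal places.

-2.0502

Heun: k1 = f(x_n, y_n); k2 = f(x_n + h, y_n + h·k1); y_{n+1} = y_n + (h/2)·(k1 + k2).
x=0.000000, y=-1.880000:
  k1 = f(0.000000, -1.880000) = -0.357200
  k2 = f(0.510000, -2.062172) = -0.310213
  y ← -1.880000 + (0.51/2)·(-0.357200 + (-0.310213)) = -2.050190
y(0.51) ≈ -2.0502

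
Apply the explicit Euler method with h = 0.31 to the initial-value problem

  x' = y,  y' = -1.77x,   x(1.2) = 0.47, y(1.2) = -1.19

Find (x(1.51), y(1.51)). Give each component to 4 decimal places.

Euler on (x,y): x_{n+1} = x_n + h·x', y_{n+1} = y_n + h·y'.
1.200000: (0.470000, -1.190000); f=(-1.190000, -0.831900) → (0.101100, -1.447889)
(x(1.51), y(1.51)) ≈ (0.1011, -1.4479)

0.1011, -1.4479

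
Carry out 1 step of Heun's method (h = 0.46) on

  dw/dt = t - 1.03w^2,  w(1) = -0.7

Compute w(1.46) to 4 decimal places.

Heun: k1 = f(t_n, w_n); k2 = f(t_n + h, w_n + h·k1); w_{n+1} = w_n + (h/2)·(k1 + k2).
t=1.000000, w=-0.700000:
  k1 = f(1.000000, -0.700000) = 0.495300
  k2 = f(1.460000, -0.472162) = 1.230375
  w ← -0.700000 + (0.46/2)·(0.495300 + 1.230375) = -0.303095
w(1.46) ≈ -0.3031

-0.3031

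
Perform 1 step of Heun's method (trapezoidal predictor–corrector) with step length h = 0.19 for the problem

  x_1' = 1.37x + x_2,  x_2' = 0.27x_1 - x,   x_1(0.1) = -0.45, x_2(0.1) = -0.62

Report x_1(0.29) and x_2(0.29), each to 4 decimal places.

Heun on (x_1,x_2): k1 = f(x_n, state_n); k2 = f(x_n + h, state_n + h·k1); state_{n+1} = state_n + (h/2)·(k1 + k2).
0.100000: (-0.450000, -0.620000)
  k1 = (-0.483000, -0.221500)
  predictor → (-0.541770, -0.662085)
  k2 = (-0.264785, -0.436278)
  → (-0.521040, -0.682489)
(x_1(0.29), x_2(0.29)) ≈ (-0.5210, -0.6825)

-0.5210, -0.6825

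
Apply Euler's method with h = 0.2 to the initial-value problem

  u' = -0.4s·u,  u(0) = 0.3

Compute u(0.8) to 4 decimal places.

Euler: u_{n+1} = u_n + h·f(s_n, u_n).
s=0.000000, u=0.300000: f=0.000000 → u ← 0.300000 + 0.2·0.000000 = 0.300000
s=0.200000, u=0.300000: f=-0.024000 → u ← 0.300000 + 0.2·(-0.024000) = 0.295200
s=0.400000, u=0.295200: f=-0.047232 → u ← 0.295200 + 0.2·(-0.047232) = 0.285754
s=0.600000, u=0.285754: f=-0.068581 → u ← 0.285754 + 0.2·(-0.068581) = 0.272037
u(0.8) ≈ 0.2720

0.2720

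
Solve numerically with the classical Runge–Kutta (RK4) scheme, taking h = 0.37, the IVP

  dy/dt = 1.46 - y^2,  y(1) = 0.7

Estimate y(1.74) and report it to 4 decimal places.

RK4: k1 = f(t_n, y_n); k2 = f(t_n + h/2, y_n + (h/2)·k1); k3 = f(t_n + h/2, y_n + (h/2)·k2); k4 = f(t_n + h, y_n + h·k3); y_{n+1} = y_n + (h/6)·(k1 + 2k2 + 2k3 + k4).
t=1.000000, y=0.700000:
  k1 = f(1.000000, 0.700000) = 0.970000
  k2 = f(1.185000, 0.879450) = 0.686568
  k3 = f(1.185000, 0.827015) = 0.776046
  k4 = f(1.370000, 0.987137) = 0.485560
  y ← 0.700000 + (0.37/6)·(k1 + 2k2 + 2k3 + k4) = 0.970149
t=1.370000, y=0.970149:
  k1 = f(1.370000, 0.970149) = 0.518812
  k2 = f(1.555000, 1.066129) = 0.323369
  k3 = f(1.555000, 1.029972) = 0.399158
  k4 = f(1.740000, 1.117837) = 0.210440
  y ← 0.970149 + (0.37/6)·(k1 + 2k2 + 2k3 + k4) = 1.104231
y(1.74) ≈ 1.1042

1.1042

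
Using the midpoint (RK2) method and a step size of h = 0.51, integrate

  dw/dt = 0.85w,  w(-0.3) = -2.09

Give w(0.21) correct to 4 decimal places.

Midpoint: k1 = f(t_n, w_n); k2 = f(t_n + h/2, w_n + (h/2)·k1); w_{n+1} = w_n + h·k2.
t=-0.300000, w=-2.090000:
  k1 = f(-0.300000, -2.090000) = -1.776500
  k2 = f(-0.045000, -2.543007) = -2.161556
  w ← -2.090000 + 0.51·(-2.161556) = -3.192394
w(0.21) ≈ -3.1924

-3.1924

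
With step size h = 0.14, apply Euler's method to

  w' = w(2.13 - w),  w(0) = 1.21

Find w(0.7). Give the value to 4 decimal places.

Euler: w_{n+1} = w_n + h·f(x_n, w_n).
x=0.000000, w=1.210000: f=1.113200 → w ← 1.210000 + 0.14·1.113200 = 1.365848
x=0.140000, w=1.365848: f=1.043715 → w ← 1.365848 + 0.14·1.043715 = 1.511968
x=0.280000, w=1.511968: f=0.934444 → w ← 1.511968 + 0.14·0.934444 = 1.642790
x=0.420000, w=1.642790: f=0.800383 → w ← 1.642790 + 0.14·0.800383 = 1.754844
x=0.560000, w=1.754844: f=0.658340 → w ← 1.754844 + 0.14·0.658340 = 1.847012
w(0.7) ≈ 1.8470

1.8470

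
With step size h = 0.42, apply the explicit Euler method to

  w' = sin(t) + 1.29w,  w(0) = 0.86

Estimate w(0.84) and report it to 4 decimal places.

2.2156

Euler: w_{n+1} = w_n + h·f(t_n, w_n).
t=0.000000, w=0.860000: f=1.109400 → w ← 0.860000 + 0.42·1.109400 = 1.325948
t=0.420000, w=1.325948: f=2.118233 → w ← 1.325948 + 0.42·2.118233 = 2.215606
w(0.84) ≈ 2.2156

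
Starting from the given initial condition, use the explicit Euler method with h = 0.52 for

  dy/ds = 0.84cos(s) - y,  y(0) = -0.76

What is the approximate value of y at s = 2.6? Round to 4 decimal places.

-0.1140

Euler: y_{n+1} = y_n + h·f(s_n, y_n).
s=0.000000, y=-0.760000: f=1.600000 → y ← -0.760000 + 0.52·1.600000 = 0.072000
s=0.520000, y=0.072000: f=0.656968 → y ← 0.072000 + 0.52·0.656968 = 0.413623
s=1.040000, y=0.413623: f=0.011602 → y ← 0.413623 + 0.52·0.011602 = 0.419656
s=1.560000, y=0.419656: f=-0.410588 → y ← 0.419656 + 0.52·(-0.410588) = 0.206151
s=2.080000, y=0.206151: f=-0.615636 → y ← 0.206151 + 0.52·(-0.615636) = -0.113980
y(2.6) ≈ -0.1140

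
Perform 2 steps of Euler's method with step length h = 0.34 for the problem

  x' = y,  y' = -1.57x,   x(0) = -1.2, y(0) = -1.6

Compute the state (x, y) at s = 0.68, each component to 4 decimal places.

Euler on (x,y): x_{n+1} = x_n + h·x', y_{n+1} = y_n + h·y'.
0.000000: (-1.200000, -1.600000); f=(-1.600000, 1.884000) → (-1.744000, -0.959440)
0.340000: (-1.744000, -0.959440); f=(-0.959440, 2.738080) → (-2.070210, -0.028493)
(x(0.68), y(0.68)) ≈ (-2.0702, -0.0285)

-2.0702, -0.0285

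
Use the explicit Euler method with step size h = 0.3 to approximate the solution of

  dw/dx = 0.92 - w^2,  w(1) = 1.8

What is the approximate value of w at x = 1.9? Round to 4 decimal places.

Euler: w_{n+1} = w_n + h·f(x_n, w_n).
x=1.000000, w=1.800000: f=-2.320000 → w ← 1.800000 + 0.3·(-2.320000) = 1.104000
x=1.300000, w=1.104000: f=-0.298816 → w ← 1.104000 + 0.3·(-0.298816) = 1.014355
x=1.600000, w=1.014355: f=-0.108916 → w ← 1.014355 + 0.3·(-0.108916) = 0.981680
w(1.9) ≈ 0.9817

0.9817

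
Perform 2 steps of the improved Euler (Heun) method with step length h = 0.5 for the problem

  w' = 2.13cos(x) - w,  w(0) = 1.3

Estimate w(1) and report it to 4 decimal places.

1.4877

Heun: k1 = f(x_n, w_n); k2 = f(x_n + h, w_n + h·k1); w_{n+1} = w_n + (h/2)·(k1 + k2).
x=0.000000, w=1.300000:
  k1 = f(0.000000, 1.300000) = 0.830000
  k2 = f(0.500000, 1.715000) = 0.154251
  w ← 1.300000 + (0.5/2)·(0.830000 + 0.154251) = 1.546063
x=0.500000, w=1.546063:
  k1 = f(0.500000, 1.546063) = 0.323188
  k2 = f(1.000000, 1.707657) = -0.556813
  w ← 1.546063 + (0.5/2)·(0.323188 + (-0.556813)) = 1.487657
w(1) ≈ 1.4877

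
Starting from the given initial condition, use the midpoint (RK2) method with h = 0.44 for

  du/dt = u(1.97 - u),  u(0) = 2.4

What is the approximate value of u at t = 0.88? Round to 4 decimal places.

2.0942

Midpoint: k1 = f(t_n, u_n); k2 = f(t_n + h/2, u_n + (h/2)·k1); u_{n+1} = u_n + h·k2.
t=0.000000, u=2.400000:
  k1 = f(0.000000, 2.400000) = -1.032000
  k2 = f(0.220000, 2.172960) = -0.441024
  u ← 2.400000 + 0.44·(-0.441024) = 2.205949
t=0.440000, u=2.205949:
  k1 = f(0.440000, 2.205949) = -0.520493
  k2 = f(0.660000, 2.091441) = -0.253987
  u ← 2.205949 + 0.44·(-0.253987) = 2.094195
u(0.88) ≈ 2.0942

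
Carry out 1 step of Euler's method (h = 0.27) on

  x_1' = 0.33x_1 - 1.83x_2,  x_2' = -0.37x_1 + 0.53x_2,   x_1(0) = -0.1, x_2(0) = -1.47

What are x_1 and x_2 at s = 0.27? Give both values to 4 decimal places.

0.6174, -1.6704

Euler on (x_1,x_2): x_1_{n+1} = x_1_n + h·x_1', x_2_{n+1} = x_2_n + h·x_2'.
0.000000: (-0.100000, -1.470000); f=(2.657100, -0.742100) → (0.617417, -1.670367)
(x_1(0.27), x_2(0.27)) ≈ (0.6174, -1.6704)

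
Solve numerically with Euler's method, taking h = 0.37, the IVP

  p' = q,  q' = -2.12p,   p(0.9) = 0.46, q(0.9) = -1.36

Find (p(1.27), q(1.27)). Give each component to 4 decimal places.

Euler on (p,q): p_{n+1} = p_n + h·p', q_{n+1} = q_n + h·q'.
0.900000: (0.460000, -1.360000); f=(-1.360000, -0.975200) → (-0.043200, -1.720824)
(p(1.27), q(1.27)) ≈ (-0.0432, -1.7208)

-0.0432, -1.7208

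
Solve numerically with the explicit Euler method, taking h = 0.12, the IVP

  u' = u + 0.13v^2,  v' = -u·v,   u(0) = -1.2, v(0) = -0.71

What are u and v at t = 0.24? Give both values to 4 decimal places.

Euler on (u,v): u_{n+1} = u_n + h·u', v_{n+1} = v_n + h·v'.
0.000000: (-1.200000, -0.710000); f=(-1.134467, -0.852000) → (-1.336136, -0.812240)
0.120000: (-1.336136, -0.812240); f=(-1.250371, -1.085263) → (-1.486181, -0.942472)
(u(0.24), v(0.24)) ≈ (-1.4862, -0.9425)

-1.4862, -0.9425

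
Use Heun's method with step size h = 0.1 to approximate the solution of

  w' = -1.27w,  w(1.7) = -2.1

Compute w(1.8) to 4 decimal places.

Heun: k1 = f(x_n, w_n); k2 = f(x_n + h, w_n + h·k1); w_{n+1} = w_n + (h/2)·(k1 + k2).
x=1.700000, w=-2.100000:
  k1 = f(1.700000, -2.100000) = 2.667000
  k2 = f(1.800000, -1.833300) = 2.328291
  w ← -2.100000 + (0.1/2)·(2.667000 + 2.328291) = -1.850235
w(1.8) ≈ -1.8502

-1.8502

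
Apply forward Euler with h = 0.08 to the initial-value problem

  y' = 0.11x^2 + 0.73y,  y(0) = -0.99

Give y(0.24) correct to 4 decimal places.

-1.1735

Euler: y_{n+1} = y_n + h·f(x_n, y_n).
x=0.000000, y=-0.990000: f=-0.722700 → y ← -0.990000 + 0.08·(-0.722700) = -1.047816
x=0.080000, y=-1.047816: f=-0.764202 → y ← -1.047816 + 0.08·(-0.764202) = -1.108952
x=0.160000, y=-1.108952: f=-0.806719 → y ← -1.108952 + 0.08·(-0.806719) = -1.173490
y(0.24) ≈ -1.1735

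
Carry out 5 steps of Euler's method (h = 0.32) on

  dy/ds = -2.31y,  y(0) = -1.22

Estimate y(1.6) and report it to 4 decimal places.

Euler: y_{n+1} = y_n + h·f(s_n, y_n).
s=0.000000, y=-1.220000: f=2.818200 → y ← -1.220000 + 0.32·2.818200 = -0.318176
s=0.320000, y=-0.318176: f=0.734987 → y ← -0.318176 + 0.32·0.734987 = -0.082980
s=0.640000, y=-0.082980: f=0.191684 → y ← -0.082980 + 0.32·0.191684 = -0.021641
s=0.960000, y=-0.021641: f=0.049991 → y ← -0.021641 + 0.32·0.049991 = -0.005644
s=1.280000, y=-0.005644: f=0.013038 → y ← -0.005644 + 0.32·0.013038 = -0.001472
y(1.6) ≈ -0.0015

-0.0015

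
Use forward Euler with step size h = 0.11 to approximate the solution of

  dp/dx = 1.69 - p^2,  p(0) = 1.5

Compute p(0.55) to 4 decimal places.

Euler: p_{n+1} = p_n + h·f(x_n, p_n).
x=0.000000, p=1.500000: f=-0.560000 → p ← 1.500000 + 0.11·(-0.560000) = 1.438400
x=0.110000, p=1.438400: f=-0.378995 → p ← 1.438400 + 0.11·(-0.378995) = 1.396711
x=0.220000, p=1.396711: f=-0.260800 → p ← 1.396711 + 0.11·(-0.260800) = 1.368023
x=0.330000, p=1.368023: f=-0.181486 → p ← 1.368023 + 0.11·(-0.181486) = 1.348059
x=0.440000, p=1.348059: f=-0.127263 → p ← 1.348059 + 0.11·(-0.127263) = 1.334060
p(0.55) ≈ 1.3341

1.3341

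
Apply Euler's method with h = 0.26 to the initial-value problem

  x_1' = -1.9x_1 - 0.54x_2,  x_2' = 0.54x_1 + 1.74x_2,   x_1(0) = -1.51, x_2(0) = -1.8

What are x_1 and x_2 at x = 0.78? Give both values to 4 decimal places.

0.6563, -6.0469

Euler on (x_1,x_2): x_1_{n+1} = x_1_n + h·x_1', x_2_{n+1} = x_2_n + h·x_2'.
0.000000: (-1.510000, -1.800000); f=(3.841000, -3.947400) → (-0.511340, -2.826324)
0.260000: (-0.511340, -2.826324); f=(2.497761, -5.193927) → (0.138078, -4.176745)
0.520000: (0.138078, -4.176745); f=(1.993094, -7.192974) → (0.656282, -6.046918)
(x_1(0.78), x_2(0.78)) ≈ (0.6563, -6.0469)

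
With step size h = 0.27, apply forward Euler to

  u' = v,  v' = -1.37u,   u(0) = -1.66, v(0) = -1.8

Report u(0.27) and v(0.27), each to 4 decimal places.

Euler on (u,v): u_{n+1} = u_n + h·u', v_{n+1} = v_n + h·v'.
0.000000: (-1.660000, -1.800000); f=(-1.800000, 2.274200) → (-2.146000, -1.185966)
(u(0.27), v(0.27)) ≈ (-2.1460, -1.1860)

-2.1460, -1.1860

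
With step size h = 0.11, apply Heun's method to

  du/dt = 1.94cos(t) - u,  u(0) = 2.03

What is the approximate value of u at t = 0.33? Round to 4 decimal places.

Heun: k1 = f(t_n, u_n); k2 = f(t_n + h, u_n + h·k1); u_{n+1} = u_n + (h/2)·(k1 + k2).
t=0.000000, u=2.030000:
  k1 = f(0.000000, 2.030000) = -0.090000
  k2 = f(0.110000, 2.020100) = -0.091825
  u ← 2.030000 + (0.11/2)·(-0.090000 + (-0.091825)) = 2.020000
t=0.110000, u=2.020000:
  k1 = f(0.110000, 2.020000) = -0.091725
  k2 = f(0.220000, 2.009910) = -0.116669
  u ← 2.020000 + (0.11/2)·(-0.091725 + (-0.116669)) = 2.008538
t=0.220000, u=2.008538:
  k1 = f(0.220000, 2.008538) = -0.115297
  k2 = f(0.330000, 1.995855) = -0.160533
  u ← 2.008538 + (0.11/2)·(-0.115297 + (-0.160533)) = 1.993367
u(0.33) ≈ 1.9934

1.9934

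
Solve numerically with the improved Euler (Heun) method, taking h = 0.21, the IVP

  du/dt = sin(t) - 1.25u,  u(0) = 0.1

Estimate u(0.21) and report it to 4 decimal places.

0.0991

Heun: k1 = f(t_n, u_n); k2 = f(t_n + h, u_n + h·k1); u_{n+1} = u_n + (h/2)·(k1 + k2).
t=0.000000, u=0.100000:
  k1 = f(0.000000, 0.100000) = -0.125000
  k2 = f(0.210000, 0.073750) = 0.116272
  u ← 0.100000 + (0.21/2)·(-0.125000 + 0.116272) = 0.099084
u(0.21) ≈ 0.0991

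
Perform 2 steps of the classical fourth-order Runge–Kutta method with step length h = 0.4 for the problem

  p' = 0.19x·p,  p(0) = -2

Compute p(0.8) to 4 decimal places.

RK4: k1 = f(x_n, p_n); k2 = f(x_n + h/2, p_n + (h/2)·k1); k3 = f(x_n + h/2, p_n + (h/2)·k2); k4 = f(x_n + h, p_n + h·k3); p_{n+1} = p_n + (h/6)·(k1 + 2k2 + 2k3 + k4).
x=0.000000, p=-2.000000:
  k1 = f(0.000000, -2.000000) = 0.000000
  k2 = f(0.200000, -2.000000) = -0.076000
  k3 = f(0.200000, -2.015200) = -0.076578
  k4 = f(0.400000, -2.030631) = -0.154328
  p ← -2.000000 + (0.4/6)·(k1 + 2k2 + 2k3 + k4) = -2.030632
x=0.400000, p=-2.030632:
  k1 = f(0.400000, -2.030632) = -0.154328
  k2 = f(0.600000, -2.061498) = -0.235011
  k3 = f(0.600000, -2.077634) = -0.236850
  k4 = f(0.800000, -2.125372) = -0.323057
  p ← -2.030632 + (0.4/6)·(k1 + 2k2 + 2k3 + k4) = -2.125373
p(0.8) ≈ -2.1254

-2.1254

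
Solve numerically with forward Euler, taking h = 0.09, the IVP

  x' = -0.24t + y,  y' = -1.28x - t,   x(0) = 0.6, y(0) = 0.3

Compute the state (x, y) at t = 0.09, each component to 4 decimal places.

Euler on (x,y): x_{n+1} = x_n + h·x', y_{n+1} = y_n + h·y'.
0.000000: (0.600000, 0.300000); f=(0.300000, -0.768000) → (0.627000, 0.230880)
(x(0.09), y(0.09)) ≈ (0.6270, 0.2309)

0.6270, 0.2309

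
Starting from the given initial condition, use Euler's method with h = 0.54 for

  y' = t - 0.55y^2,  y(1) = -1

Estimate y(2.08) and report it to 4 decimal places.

-0.0956

Euler: y_{n+1} = y_n + h·f(t_n, y_n).
t=1.000000, y=-1.000000: f=0.450000 → y ← -1.000000 + 0.54·0.450000 = -0.757000
t=1.540000, y=-0.757000: f=1.224823 → y ← -0.757000 + 0.54·1.224823 = -0.095596
y(2.08) ≈ -0.0956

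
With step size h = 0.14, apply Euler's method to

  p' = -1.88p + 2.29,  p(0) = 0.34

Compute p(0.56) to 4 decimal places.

0.9593

Euler: p_{n+1} = p_n + h·f(t_n, p_n).
t=0.000000, p=0.340000: f=1.650800 → p ← 0.340000 + 0.14·1.650800 = 0.571112
t=0.140000, p=0.571112: f=1.216309 → p ← 0.571112 + 0.14·1.216309 = 0.741395
t=0.280000, p=0.741395: f=0.896177 → p ← 0.741395 + 0.14·0.896177 = 0.866860
t=0.420000, p=0.866860: f=0.660303 → p ← 0.866860 + 0.14·0.660303 = 0.959303
p(0.56) ≈ 0.9593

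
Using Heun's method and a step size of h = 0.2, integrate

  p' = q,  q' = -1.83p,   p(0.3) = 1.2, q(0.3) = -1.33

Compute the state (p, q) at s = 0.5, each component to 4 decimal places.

Heun on (p,q): k1 = f(s_n, state_n); k2 = f(s_n + h, state_n + h·k1); state_{n+1} = state_n + (h/2)·(k1 + k2).
0.300000: (1.200000, -1.330000)
  k1 = (-1.330000, -2.196000)
  predictor → (0.934000, -1.769200)
  k2 = (-1.769200, -1.709220)
  → (0.890080, -1.720522)
(p(0.5), q(0.5)) ≈ (0.8901, -1.7205)

0.8901, -1.7205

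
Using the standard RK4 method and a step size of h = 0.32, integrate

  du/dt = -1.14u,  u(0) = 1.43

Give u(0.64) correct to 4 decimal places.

0.6895

RK4: k1 = f(t_n, u_n); k2 = f(t_n + h/2, u_n + (h/2)·k1); k3 = f(t_n + h/2, u_n + (h/2)·k2); k4 = f(t_n + h, u_n + h·k3); u_{n+1} = u_n + (h/6)·(k1 + 2k2 + 2k3 + k4).
t=0.000000, u=1.430000:
  k1 = f(0.000000, 1.430000) = -1.630200
  k2 = f(0.160000, 1.169168) = -1.332852
  k3 = f(0.160000, 1.216744) = -1.387088
  k4 = f(0.320000, 0.986132) = -1.124190
  u ← 1.430000 + (0.32/6)·(k1 + 2k2 + 2k3 + k4) = 0.992972
t=0.320000, u=0.992972:
  k1 = f(0.320000, 0.992972) = -1.131988
  k2 = f(0.480000, 0.811854) = -0.925514
  k3 = f(0.480000, 0.844890) = -0.963175
  k4 = f(0.640000, 0.684756) = -0.780622
  u ← 0.992972 + (0.32/6)·(k1 + 2k2 + 2k3 + k4) = 0.689506
u(0.64) ≈ 0.6895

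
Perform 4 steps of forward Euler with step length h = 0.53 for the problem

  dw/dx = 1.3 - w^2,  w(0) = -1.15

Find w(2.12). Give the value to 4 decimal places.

-1.3846

Euler: w_{n+1} = w_n + h·f(x_n, w_n).
x=0.000000, w=-1.150000: f=-0.022500 → w ← -1.150000 + 0.53·(-0.022500) = -1.161925
x=0.530000, w=-1.161925: f=-0.050070 → w ← -1.161925 + 0.53·(-0.050070) = -1.188462
x=1.060000, w=-1.188462: f=-0.112442 → w ← -1.188462 + 0.53·(-0.112442) = -1.248056
x=1.590000, w=-1.248056: f=-0.257644 → w ← -1.248056 + 0.53·(-0.257644) = -1.384607
w(2.12) ≈ -1.3846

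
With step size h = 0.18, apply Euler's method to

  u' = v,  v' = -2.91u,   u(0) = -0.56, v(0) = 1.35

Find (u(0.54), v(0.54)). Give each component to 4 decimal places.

0.3045, 1.8205

Euler on (u,v): u_{n+1} = u_n + h·u', v_{n+1} = v_n + h·v'.
0.000000: (-0.560000, 1.350000); f=(1.350000, 1.629600) → (-0.317000, 1.643328)
0.180000: (-0.317000, 1.643328); f=(1.643328, 0.922470) → (-0.021201, 1.809373)
0.360000: (-0.021201, 1.809373); f=(1.809373, 0.061695) → (0.304486, 1.820478)
(u(0.54), v(0.54)) ≈ (0.3045, 1.8205)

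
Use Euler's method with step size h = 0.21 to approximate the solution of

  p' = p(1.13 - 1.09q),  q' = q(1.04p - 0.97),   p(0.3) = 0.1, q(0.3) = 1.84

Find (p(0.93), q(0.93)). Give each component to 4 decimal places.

0.0697, 0.9954

Euler on (p,q): p_{n+1} = p_n + h·p', q_{n+1} = q_n + h·q'.
0.300000: (0.100000, 1.840000); f=(-0.087560, -1.593440) → (0.081612, 1.505378)
0.510000: (0.081612, 1.505378); f=(-0.041693, -1.332444) → (0.072857, 1.225564)
0.720000: (0.072857, 1.225564); f=(-0.014999, -1.095935) → (0.069707, 0.995418)
(p(0.93), q(0.93)) ≈ (0.0697, 0.9954)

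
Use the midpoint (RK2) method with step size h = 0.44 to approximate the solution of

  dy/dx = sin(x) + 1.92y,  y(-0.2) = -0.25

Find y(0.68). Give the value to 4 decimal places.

-1.0342

Midpoint: k1 = f(x_n, y_n); k2 = f(x_n + h/2, y_n + (h/2)·k1); y_{n+1} = y_n + h·k2.
x=-0.200000, y=-0.250000:
  k1 = f(-0.200000, -0.250000) = -0.678669
  k2 = f(0.020000, -0.399307) = -0.746671
  y ← -0.250000 + 0.44·(-0.746671) = -0.578535
x=0.240000, y=-0.578535:
  k1 = f(0.240000, -0.578535) = -0.873085
  k2 = f(0.460000, -0.770614) = -1.035631
  y ← -0.578535 + 0.44·(-1.035631) = -1.034213
y(0.68) ≈ -1.0342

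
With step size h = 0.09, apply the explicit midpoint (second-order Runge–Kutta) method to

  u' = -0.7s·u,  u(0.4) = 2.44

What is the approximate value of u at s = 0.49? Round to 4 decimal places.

Midpoint: k1 = f(s_n, u_n); k2 = f(s_n + h/2, u_n + (h/2)·k1); u_{n+1} = u_n + h·k2.
s=0.400000, u=2.440000:
  k1 = f(0.400000, 2.440000) = -0.683200
  k2 = f(0.445000, 2.409256) = -0.750483
  u ← 2.440000 + 0.09·(-0.750483) = 2.372457
u(0.49) ≈ 2.3725

2.3725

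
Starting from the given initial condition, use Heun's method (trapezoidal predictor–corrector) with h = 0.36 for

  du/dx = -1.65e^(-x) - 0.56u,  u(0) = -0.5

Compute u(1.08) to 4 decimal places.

-1.0423

Heun: k1 = f(x_n, u_n); k2 = f(x_n + h, u_n + h·k1); u_{n+1} = u_n + (h/2)·(k1 + k2).
x=0.000000, u=-0.500000:
  k1 = f(0.000000, -0.500000) = -1.370000
  k2 = f(0.360000, -0.993200) = -0.594974
  u ← -0.500000 + (0.36/2)·(-1.370000 + (-0.594974)) = -0.853695
x=0.360000, u=-0.853695:
  k1 = f(0.360000, -0.853695) = -0.673097
  k2 = f(0.720000, -1.096010) = -0.189376
  u ← -0.853695 + (0.36/2)·(-0.673097 + (-0.189376)) = -1.008940
x=0.720000, u=-1.008940:
  k1 = f(0.720000, -1.008940) = -0.238135
  k2 = f(1.080000, -1.094669) = 0.052682
  u ← -1.008940 + (0.36/2)·(-0.238135 + 0.052682) = -1.042322
u(1.08) ≈ -1.0423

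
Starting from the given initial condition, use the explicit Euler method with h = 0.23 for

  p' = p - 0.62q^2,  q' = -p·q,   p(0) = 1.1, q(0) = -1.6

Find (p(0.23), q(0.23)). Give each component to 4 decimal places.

Euler on (p,q): p_{n+1} = p_n + h·p', q_{n+1} = q_n + h·q'.
0.000000: (1.100000, -1.600000); f=(-0.487200, 1.760000) → (0.987944, -1.195200)
(p(0.23), q(0.23)) ≈ (0.9879, -1.1952)

0.9879, -1.1952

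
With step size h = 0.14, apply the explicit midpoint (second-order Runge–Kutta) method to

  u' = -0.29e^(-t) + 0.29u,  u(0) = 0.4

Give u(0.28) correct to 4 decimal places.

Midpoint: k1 = f(t_n, u_n); k2 = f(t_n + h/2, u_n + (h/2)·k1); u_{n+1} = u_n + h·k2.
t=0.000000, u=0.400000:
  k1 = f(0.000000, 0.400000) = -0.174000
  k2 = f(0.070000, 0.387820) = -0.157926
  u ← 0.400000 + 0.14·(-0.157926) = 0.377890
t=0.140000, u=0.377890:
  k1 = f(0.140000, 0.377890) = -0.142526
  k2 = f(0.210000, 0.367914) = -0.128375
  u ← 0.377890 + 0.14·(-0.128375) = 0.359918
u(0.28) ≈ 0.3599

0.3599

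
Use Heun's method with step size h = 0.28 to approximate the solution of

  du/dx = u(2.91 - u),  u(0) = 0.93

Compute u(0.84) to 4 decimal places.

Heun: k1 = f(x_n, u_n); k2 = f(x_n + h, u_n + h·k1); u_{n+1} = u_n + (h/2)·(k1 + k2).
x=0.000000, u=0.930000:
  k1 = f(0.000000, 0.930000) = 1.841400
  k2 = f(0.280000, 1.445592) = 2.116936
  u ← 0.930000 + (0.28/2)·(1.841400 + 2.116936) = 1.484167
x=0.280000, u=1.484167:
  k1 = f(0.280000, 1.484167) = 2.116174
  k2 = f(0.560000, 2.076696) = 1.730519
  u ← 1.484167 + (0.28/2)·(2.116174 + 1.730519) = 2.022704
x=0.560000, u=2.022704:
  k1 = f(0.560000, 2.022704) = 1.794737
  k2 = f(0.840000, 2.525231) = 0.971632
  u ← 2.022704 + (0.28/2)·(1.794737 + 0.971632) = 2.409996
u(0.84) ≈ 2.4100

2.4100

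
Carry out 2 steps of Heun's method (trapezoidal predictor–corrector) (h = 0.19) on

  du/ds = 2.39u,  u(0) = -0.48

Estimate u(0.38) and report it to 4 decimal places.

Heun: k1 = f(s_n, u_n); k2 = f(s_n + h, u_n + h·k1); u_{n+1} = u_n + (h/2)·(k1 + k2).
s=0.000000, u=-0.480000:
  k1 = f(0.000000, -0.480000) = -1.147200
  k2 = f(0.190000, -0.697968) = -1.668144
  u ← -0.480000 + (0.19/2)·(-1.147200 + (-1.668144)) = -0.747458
s=0.190000, u=-0.747458:
  k1 = f(0.190000, -0.747458) = -1.786424
  k2 = f(0.380000, -1.086878) = -2.597639
  u ← -0.747458 + (0.19/2)·(-1.786424 + (-2.597639)) = -1.163944
u(0.38) ≈ -1.1639

-1.1639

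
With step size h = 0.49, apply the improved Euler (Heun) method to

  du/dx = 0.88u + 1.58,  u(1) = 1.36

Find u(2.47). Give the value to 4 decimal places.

Heun: k1 = f(x_n, u_n); k2 = f(x_n + h, u_n + h·k1); u_{n+1} = u_n + (h/2)·(k1 + k2).
x=1.000000, u=1.360000:
  k1 = f(1.000000, 1.360000) = 2.776800
  k2 = f(1.490000, 2.720632) = 3.974156
  u ← 1.360000 + (0.49/2)·(2.776800 + 3.974156) = 3.013984
x=1.490000, u=3.013984:
  k1 = f(1.490000, 3.013984) = 4.232306
  k2 = f(1.980000, 5.087814) = 6.057277
  u ← 3.013984 + (0.49/2)·(4.232306 + 6.057277) = 5.534932
x=1.980000, u=5.534932:
  k1 = f(1.980000, 5.534932) = 6.450740
  k2 = f(2.470000, 8.695795) = 9.232299
  u ← 5.534932 + (0.49/2)·(6.450740 + 9.232299) = 9.377277
u(2.47) ≈ 9.3773

9.3773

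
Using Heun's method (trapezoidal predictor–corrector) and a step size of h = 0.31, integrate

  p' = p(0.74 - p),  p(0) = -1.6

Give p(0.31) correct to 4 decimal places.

-3.6782

Heun: k1 = f(t_n, p_n); k2 = f(t_n + h, p_n + h·k1); p_{n+1} = p_n + (h/2)·(k1 + k2).
t=0.000000, p=-1.600000:
  k1 = f(0.000000, -1.600000) = -3.744000
  k2 = f(0.310000, -2.760640) = -9.664007
  p ← -1.600000 + (0.31/2)·(-3.744000 + (-9.664007)) = -3.678241
p(0.31) ≈ -3.6782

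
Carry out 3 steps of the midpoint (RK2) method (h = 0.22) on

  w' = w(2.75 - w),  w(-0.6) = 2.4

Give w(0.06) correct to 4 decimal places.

2.6784

Midpoint: k1 = f(x_n, w_n); k2 = f(x_n + h/2, w_n + (h/2)·k1); w_{n+1} = w_n + h·k2.
x=-0.600000, w=2.400000:
  k1 = f(-0.600000, 2.400000) = 0.840000
  k2 = f(-0.490000, 2.492400) = 0.642042
  w ← 2.400000 + 0.22·0.642042 = 2.541249
x=-0.380000, w=2.541249:
  k1 = f(-0.380000, 2.541249) = 0.530488
  k2 = f(-0.270000, 2.599603) = 0.390973
  w ← 2.541249 + 0.22·0.390973 = 2.627263
x=-0.160000, w=2.627263:
  k1 = f(-0.160000, 2.627263) = 0.322462
  k2 = f(-0.050000, 2.662734) = 0.232366
  w ← 2.627263 + 0.22·0.232366 = 2.678384
w(0.06) ≈ 2.6784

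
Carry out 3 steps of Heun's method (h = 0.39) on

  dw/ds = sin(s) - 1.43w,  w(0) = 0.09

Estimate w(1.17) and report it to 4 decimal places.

0.3875

Heun: k1 = f(s_n, w_n); k2 = f(s_n + h, w_n + h·k1); w_{n+1} = w_n + (h/2)·(k1 + k2).
s=0.000000, w=0.090000:
  k1 = f(0.000000, 0.090000) = -0.128700
  k2 = f(0.390000, 0.039807) = 0.323264
  w ← 0.090000 + (0.39/2)·(-0.128700 + 0.323264) = 0.127940
s=0.390000, w=0.127940:
  k1 = f(0.390000, 0.127940) = 0.197234
  k2 = f(0.780000, 0.204861) = 0.410328
  w ← 0.127940 + (0.39/2)·(0.197234 + 0.410328) = 0.246415
s=0.780000, w=0.246415:
  k1 = f(0.780000, 0.246415) = 0.350907
  k2 = f(1.170000, 0.383268) = 0.372677
  w ← 0.246415 + (0.39/2)·(0.350907 + 0.372677) = 0.387513
w(1.17) ≈ 0.3875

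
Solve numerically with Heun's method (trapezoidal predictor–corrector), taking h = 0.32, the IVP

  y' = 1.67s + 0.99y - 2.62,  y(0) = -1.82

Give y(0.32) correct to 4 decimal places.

-3.3736

Heun: k1 = f(s_n, y_n); k2 = f(s_n + h, y_n + h·k1); y_{n+1} = y_n + (h/2)·(k1 + k2).
s=0.000000, y=-1.820000:
  k1 = f(0.000000, -1.820000) = -4.421800
  k2 = f(0.320000, -3.234976) = -5.288226
  y ← -1.820000 + (0.32/2)·(-4.421800 + (-5.288226)) = -3.373604
y(0.32) ≈ -3.3736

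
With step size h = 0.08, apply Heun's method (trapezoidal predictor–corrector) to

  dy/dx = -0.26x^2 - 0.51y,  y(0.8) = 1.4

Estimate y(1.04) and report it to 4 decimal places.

Heun: k1 = f(x_n, y_n); k2 = f(x_n + h, y_n + h·k1); y_{n+1} = y_n + (h/2)·(k1 + k2).
x=0.800000, y=1.400000:
  k1 = f(0.800000, 1.400000) = -0.880400
  k2 = f(0.880000, 1.329568) = -0.879424
  y ← 1.400000 + (0.08/2)·(-0.880400 + (-0.879424)) = 1.329607
x=0.880000, y=1.329607:
  k1 = f(0.880000, 1.329607) = -0.879444
  k2 = f(0.960000, 1.259252) = -0.881834
  y ← 1.329607 + (0.08/2)·(-0.879444 + (-0.881834)) = 1.259156
x=0.960000, y=1.259156:
  k1 = f(0.960000, 1.259156) = -0.881786
  k2 = f(1.040000, 1.188613) = -0.887409
  y ← 1.259156 + (0.08/2)·(-0.881786 + (-0.887409)) = 1.188388
y(1.04) ≈ 1.1884

1.1884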